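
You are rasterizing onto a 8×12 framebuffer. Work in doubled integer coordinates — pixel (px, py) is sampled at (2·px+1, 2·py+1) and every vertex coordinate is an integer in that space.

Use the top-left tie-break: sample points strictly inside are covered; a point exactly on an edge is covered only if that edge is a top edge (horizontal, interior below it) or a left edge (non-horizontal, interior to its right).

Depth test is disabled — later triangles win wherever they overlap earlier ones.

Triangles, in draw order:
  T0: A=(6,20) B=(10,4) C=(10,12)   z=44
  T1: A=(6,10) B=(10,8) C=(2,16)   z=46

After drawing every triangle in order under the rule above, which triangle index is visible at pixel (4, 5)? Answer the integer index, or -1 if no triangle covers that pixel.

T0:
  2·area = 32
  edge (6, 20)→(10, 4): d=(4,-16) top-left  bias=+0
  edge (10, 4)→(10, 12): d=(0,8) right/bottom  bias=-1
  edge (10, 12)→(6, 20): d=(-4,8) right/bottom  bias=-1
    (4,4)@(9, 9): e=[4,8,20] → █
    (5,4)@(11, 9): e=[36,-8,4] → ·
    (4,5)@(9, 11): e=[12,8,12] → █
    (5,5)@(11, 11): e=[44,-8,-4] → ·
    (4,6)@(9, 13): e=[20,8,4] → █
    (5,6)@(11, 13): e=[52,-8,-12] → ·
    (4,7)@(9, 15): e=[28,8,-4] → ·
    (3,8)@(7, 17): e=[4,24,4] → █
    (4,8)@(9, 17): e=[36,8,-12] → ·
    (3,9)@(7, 19): e=[12,24,-4] → ·
  covered (4 px):
    · · · · · · · ·
    · · · · · · · ·
    · · · · · · · ·
    · · · · · · · ·
    · · · · █ · · ·
    · · · · █ · · ·
    · · · · █ · · ·
    · · · · · · · ·
    · · · █ · · · ·
    · · · · · · · ·
    · · · · · · · ·
    · · · · · · · ·
T1:
  2·area = 16
  edge (6, 10)→(10, 8): d=(4,-2) top-left  bias=+0
  edge (10, 8)→(2, 16): d=(-8,8) right/bottom  bias=-1
  edge (2, 16)→(6, 10): d=(4,-6) top-left  bias=+0
    (7,1)@(15, 3): e=[-10,0,26] → ·  [on edge]
    (6,2)@(13, 5): e=[-6,0,22] → ·  [on edge]
    (5,3)@(11, 7): e=[-2,0,18] → ·  [on edge]
    (4,4)@(9, 9): e=[2,0,14] → ·  [on edge]
    (3,5)@(7, 11): e=[6,0,10] → ·  [on edge]
    (2,6)@(5, 13): e=[10,0,6] → ·  [on edge]
    (1,7)@(3, 15): e=[14,0,2] → ·  [on edge]
    (0,8)@(1, 17): e=[18,0,-2] → ·  [on edge]
  covered (0 px):
    · · · · · · · ·
    · · · · · · · ·
    · · · · · · · ·
    · · · · · · · ·
    · · · · · · · ·
    · · · · · · · ·
    · · · · · · · ·
    · · · · · · · ·
    · · · · · · · ·
    · · · · · · · ·
    · · · · · · · ·
    · · · · · · · ·

Z-buffer (winner per pixel, '.' = empty):
  . . . . . . . .
  . . . . . . . .
  . . . . . . . .
  . . . . . . . .
  . . . . 0 . . .
  . . . . 0 . . .
  . . . . 0 . . .
  . . . . . . . .
  . . . 0 . . . .
  . . . . . . . .
  . . . . . . . .
  . . . . . . . .

Final: 0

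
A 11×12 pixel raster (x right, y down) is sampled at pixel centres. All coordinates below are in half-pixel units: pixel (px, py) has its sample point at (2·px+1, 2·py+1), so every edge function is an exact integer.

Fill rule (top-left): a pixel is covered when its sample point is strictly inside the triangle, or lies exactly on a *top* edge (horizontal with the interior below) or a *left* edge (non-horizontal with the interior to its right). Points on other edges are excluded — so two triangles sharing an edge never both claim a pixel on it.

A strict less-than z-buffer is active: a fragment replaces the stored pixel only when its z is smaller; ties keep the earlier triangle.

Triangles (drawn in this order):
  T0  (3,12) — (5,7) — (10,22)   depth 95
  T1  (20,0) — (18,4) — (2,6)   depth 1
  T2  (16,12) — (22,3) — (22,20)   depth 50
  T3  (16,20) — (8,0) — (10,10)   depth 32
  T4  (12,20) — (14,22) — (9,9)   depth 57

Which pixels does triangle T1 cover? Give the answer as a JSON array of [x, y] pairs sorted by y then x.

T0:
  2·area = 55
  edge (3, 12)→(5, 7): d=(2,-5) top-left  bias=+0
  edge (5, 7)→(10, 22): d=(5,15) right/bottom  bias=-1
  edge (10, 22)→(3, 12): d=(-7,-10) top-left  bias=+0
    (1,0)@(3, 1): e=[-22,0,77] → ·  [on edge]
    (2,3)@(5, 7): e=[0,0,55] → ·  [on edge]
    (2,4)@(5, 9): e=[4,10,41] → █
    (3,4)@(7, 9): e=[14,-20,61] → ·
    (2,5)@(5, 11): e=[8,20,27] → █
    (3,5)@(7, 11): e=[18,-10,47] → ·
    (2,6)@(5, 13): e=[12,30,13] → █
    (3,6)@(7, 13): e=[22,0,33] → ·  [on edge]
    (2,7)@(5, 15): e=[16,40,-1] → ·
    (3,7)@(7, 15): e=[26,10,19] → █
    (4,7)@(9, 15): e=[36,-20,39] → ·
    (0,8)@(1, 17): e=[0,110,-55] → ·  [on edge]
    (4,9)@(9, 19): e=[44,0,11] → ·  [on edge]
  covered (5 px):
    · · · · · · · · · · ·
    · · · · · · · · · · ·
    · · · · · · · · · · ·
    · · · · · · · · · · ·
    · · █ · · · · · · · ·
    · · █ · · · · · · · ·
    · · █ · · · · · · · ·
    · · · █ · · · · · · ·
    · · · █ · · · · · · ·
    · · · · · · · · · · ·
    · · · · · · · · · · ·
    · · · · · · · · · · ·
T1:
  2·area = 60
  edge (20, 0)→(18, 4): d=(-2,4) right/bottom  bias=-1
  edge (18, 4)→(2, 6): d=(-16,2) right/bottom  bias=-1
  edge (2, 6)→(20, 0): d=(18,-6) top-left  bias=+0
    (8,0)@(17, 1): e=[10,50,0] → █  [on edge]
    (9,0)@(19, 1): e=[2,46,12] → █
    (10,0)@(21, 1): e=[-6,42,24] → ·
    (5,1)@(11, 3): e=[30,30,0] → █  [on edge]
    (6,1)@(13, 3): e=[22,26,12] → █
    (7,1)@(15, 3): e=[14,22,24] → █
    (9,1)@(19, 3): e=[-2,14,48] → ·
    (2,2)@(5, 5): e=[50,10,0] → █  [on edge]
    (3,2)@(7, 5): e=[42,6,12] → █
    (4,2)@(9, 5): e=[34,2,24] → █
    (5,2)@(11, 5): e=[26,-2,36] → ·
    (6,2)@(13, 5): e=[18,-6,48] → ·
  covered (9 px):
    · · · · · · · · █ █ ·
    · · · · · █ █ █ █ · ·
    · · █ █ █ · · · · · ·
    · · · · · · · · · · ·
    · · · · · · · · · · ·
    · · · · · · · · · · ·
    · · · · · · · · · · ·
    · · · · · · · · · · ·
    · · · · · · · · · · ·
    · · · · · · · · · · ·
    · · · · · · · · · · ·
    · · · · · · · · · · ·
T2:
  2·area = 102
  edge (16, 12)→(22, 3): d=(6,-9) top-left  bias=+0
  edge (22, 3)→(22, 20): d=(0,17) right/bottom  bias=-1
  edge (22, 20)→(16, 12): d=(-6,-8) top-left  bias=+0
    (10,2)@(21, 5): e=[3,17,82] → █
    (10,3)@(21, 7): e=[15,17,70] → █
    (9,4)@(19, 9): e=[9,51,42] → █
    (8,5)@(17, 11): e=[3,85,14] → █
    (8,6)@(17, 13): e=[15,85,2] → █
    (8,7)@(17, 15): e=[27,85,-10] → ·
    (9,7)@(19, 15): e=[45,51,6] → █
    (9,8)@(19, 17): e=[57,51,-6] → ·
    (10,8)@(21, 17): e=[75,17,10] → █
    (10,9)@(21, 19): e=[87,17,-2] → ·
  covered (13 px):
    · · · · · · · · · · ·
    · · · · · · · · · · ·
    · · · · · · · · · · █
    · · · · · · · · · · █
    · · · · · · · · · █ █
    · · · · · · · · █ █ █
    · · · · · · · · █ █ █
    · · · · · · · · · █ █
    · · · · · · · · · · █
    · · · · · · · · · · ·
    · · · · · · · · · · ·
    · · · · · · · · · · ·
T3:
  2·area = 40  (B↔C swapped to make it positive)
  edge (16, 20)→(10, 10): d=(-6,-10) top-left  bias=+0
  edge (10, 10)→(8, 0): d=(-2,-10) top-left  bias=+0
  edge (8, 0)→(16, 20): d=(8,20) right/bottom  bias=-1
    (4,1)@(9, 3): e=[32,4,4] → █
    (5,1)@(11, 3): e=[52,24,-36] → ·
    (3,2)@(7, 5): e=[0,-20,60] → ·  [on edge]
    (4,2)@(9, 5): e=[20,0,20] → █  [on edge]
    (5,2)@(11, 5): e=[40,20,-20] → ·
    (4,3)@(9, 7): e=[8,-4,36] → ·
    (5,4)@(11, 9): e=[16,12,12] → █
    (6,4)@(13, 9): e=[36,32,-28] → ·
    (5,5)@(11, 11): e=[4,8,28] → █
    (6,5)@(13, 11): e=[24,28,-12] → ·
    (5,6)@(11, 13): e=[-8,4,44] → ·
    (6,6)@(13, 13): e=[12,24,4] → █
    (5,7)@(11, 15): e=[-20,0,60] → ·  [on edge]
    (6,7)@(13, 15): e=[0,20,20] → █  [on edge]
  covered (6 px):
    · · · · · · · · · · ·
    · · · · █ · · · · · ·
    · · · · █ · · · · · ·
    · · · · · · · · · · ·
    · · · · · █ · · · · ·
    · · · · · █ · · · · ·
    · · · · · · █ · · · ·
    · · · · · · █ · · · ·
    · · · · · · · · · · ·
    · · · · · · · · · · ·
    · · · · · · · · · · ·
    · · · · · · · · · · ·
T4:
  2·area = 16  (B↔C swapped to make it positive)
  edge (12, 20)→(9, 9): d=(-3,-11) top-left  bias=+0
  edge (9, 9)→(14, 22): d=(5,13) right/bottom  bias=-1
  edge (14, 22)→(12, 20): d=(-2,-2) top-left  bias=+0
    (0,4)@(1, 9): e=[-88,104,0] → ·  [on edge]
    (4,4)@(9, 9): e=[0,0,16] → ·  [on edge]
    (1,5)@(3, 11): e=[-72,88,0] → ·  [on edge]
    (2,6)@(5, 13): e=[-56,72,0] → ·  [on edge]
    (3,7)@(7, 15): e=[-40,56,0] → ·  [on edge]
    (5,7)@(11, 15): e=[4,4,8] → █
    (6,7)@(13, 15): e=[26,-22,12] → ·
    (4,8)@(9, 17): e=[-24,40,0] → ·  [on edge]
    (5,8)@(11, 17): e=[-2,14,4] → ·
    (5,9)@(11, 19): e=[-8,24,0] → ·  [on edge]
    (6,10)@(13, 21): e=[8,8,0] → █  [on edge]
    (7,10)@(15, 21): e=[30,-18,4] → ·
    (7,11)@(15, 23): e=[24,-8,0] → ·  [on edge]
  covered (2 px):
    · · · · · · · · · · ·
    · · · · · · · · · · ·
    · · · · · · · · · · ·
    · · · · · · · · · · ·
    · · · · · · · · · · ·
    · · · · · · · · · · ·
    · · · · · · · · · · ·
    · · · · · █ · · · · ·
    · · · · · · · · · · ·
    · · · · · · · · · · ·
    · · · · · · █ · · · ·
    · · · · · · · · · · ·

Final: [[8,0],[9,0],[5,1],[6,1],[7,1],[8,1],[2,2],[3,2],[4,2]]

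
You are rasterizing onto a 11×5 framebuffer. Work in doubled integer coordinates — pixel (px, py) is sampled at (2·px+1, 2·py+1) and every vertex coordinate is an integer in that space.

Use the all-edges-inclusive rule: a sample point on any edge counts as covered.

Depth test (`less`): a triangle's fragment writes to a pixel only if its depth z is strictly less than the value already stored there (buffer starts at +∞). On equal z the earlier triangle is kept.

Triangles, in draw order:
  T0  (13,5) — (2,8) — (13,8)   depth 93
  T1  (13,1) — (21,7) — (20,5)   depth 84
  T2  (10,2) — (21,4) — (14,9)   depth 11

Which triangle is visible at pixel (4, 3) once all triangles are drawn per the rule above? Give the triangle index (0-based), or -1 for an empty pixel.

T0:
  2·area = 33  (B↔C swapped to make it positive)
  edge (13, 5)→(13, 8): d=(0,3) inclusive
  edge (13, 8)→(2, 8): d=(-11,0) inclusive
  edge (2, 8)→(13, 5): d=(11,-3) inclusive
    (6,0)@(13, 1): e=[0,77,-44] → .  [on edge]
    (6,1)@(13, 3): e=[0,55,-22] → .  [on edge]
    (6,2)@(13, 5): e=[0,33,0] → X  [on edge]
    (7,2)@(15, 5): e=[-6,33,6] → .
    (3,3)@(7, 7): e=[18,11,4] → X
    (4,3)@(9, 7): e=[12,11,10] → X
    (5,3)@(11, 7): e=[6,11,16] → X
    (6,3)@(13, 7): e=[0,11,22] → X  [on edge]
    (7,3)@(15, 7): e=[-6,11,28] → .
    (3,4)@(7, 9): e=[18,-11,26] → .
    (4,4)@(9, 9): e=[12,-11,32] → .
    (5,4)@(11, 9): e=[6,-11,38] → .
    (6,4)@(13, 9): e=[0,-11,44] → .  [on edge]
  covered (5 px):
    . . . . . . . . . . .
    . . . . . . . . . . .
    . . . . . . X . . . .
    . . . X X X X . . . .
    . . . . . . . . . . .
T1:
  2·area = 10  (B↔C swapped to make it positive)
  edge (13, 1)→(20, 5): d=(7,4) inclusive
  edge (20, 5)→(21, 7): d=(1,2) inclusive
  edge (21, 7)→(13, 1): d=(-8,-6) inclusive
    (6,0)@(13, 1): e=[0,10,0] → X  [on edge]
    (7,0)@(15, 1): e=[-8,6,12] → .
    (6,1)@(13, 3): e=[14,12,-16] → .
    (9,1)@(19, 3): e=[-10,0,20] → .  [on edge]
    (9,2)@(19, 5): e=[4,2,4] → X
    (10,2)@(21, 5): e=[-4,-2,16] → .
    (9,3)@(19, 7): e=[18,4,-12] → .
    (10,3)@(21, 7): e=[10,0,0] → X  [on edge]
    (10,4)@(21, 9): e=[24,2,-16] → .
  covered (3 px):
    . . . . . . X . . . .
    . . . . . . . . . . .
    . . . . . . . . . X .
    . . . . . . . . . . X
    . . . . . . . . . . .
T2:
  2·area = 69
  edge (10, 2)→(21, 4): d=(11,2) inclusive
  edge (21, 4)→(14, 9): d=(-7,5) inclusive
  edge (14, 9)→(10, 2): d=(-4,-7) inclusive
    (5,1)@(11, 3): e=[9,57,3] → X
    (6,1)@(13, 3): e=[5,47,17] → X
    (7,1)@(15, 3): e=[1,37,31] → X
    (8,1)@(17, 3): e=[-3,27,45] → .
    (5,2)@(11, 5): e=[31,43,-5] → .
    (6,2)@(13, 5): e=[27,33,9] → X
    (8,2)@(17, 5): e=[19,13,37] → X
    (9,2)@(19, 5): e=[15,3,51] → X
    (10,2)@(21, 5): e=[11,-7,65] → .
    (6,3)@(13, 7): e=[49,19,1] → X
    (8,3)@(17, 7): e=[41,-1,29] → .
    (9,3)@(19, 7): e=[37,-11,43] → .
  covered (9 px):
    . . . . . . . . . . .
    . . . . . X X X . . .
    . . . . . . X X X X .
    . . . . . . X X . . .
    . . . . . . . . . . .

Z-buffer (winner per pixel, '.' = empty):
  . . . . . . 1 . . . .
  . . . . . 2 2 2 . . .
  . . . . . . 2 2 2 2 .
  . . . 0 0 0 2 2 . . 1
  . . . . . . . . . . .

Answer: 0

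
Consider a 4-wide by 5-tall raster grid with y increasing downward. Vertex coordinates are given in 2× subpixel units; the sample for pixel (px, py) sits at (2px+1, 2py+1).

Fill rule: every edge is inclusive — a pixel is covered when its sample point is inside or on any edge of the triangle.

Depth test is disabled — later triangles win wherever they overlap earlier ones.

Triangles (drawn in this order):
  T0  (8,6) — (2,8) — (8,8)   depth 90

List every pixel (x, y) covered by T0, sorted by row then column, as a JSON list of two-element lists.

T0:
  2·area = 12  (B↔C swapped to make it positive)
  edge (8, 6)→(8, 8): d=(0,2) inclusive
  edge (8, 8)→(2, 8): d=(-6,0) inclusive
  edge (2, 8)→(8, 6): d=(6,-2) inclusive
    (2,3)@(5, 7): e=[6,6,0] → █  [on edge]
    (3,3)@(7, 7): e=[2,6,4] → █
    (2,4)@(5, 9): e=[6,-6,12] → ·
    (3,4)@(7, 9): e=[2,-6,16] → ·
  covered (2 px):
    · · · ·
    · · · ·
    · · · ·
    · · █ █
    · · · ·

Answer: [[2,3],[3,3]]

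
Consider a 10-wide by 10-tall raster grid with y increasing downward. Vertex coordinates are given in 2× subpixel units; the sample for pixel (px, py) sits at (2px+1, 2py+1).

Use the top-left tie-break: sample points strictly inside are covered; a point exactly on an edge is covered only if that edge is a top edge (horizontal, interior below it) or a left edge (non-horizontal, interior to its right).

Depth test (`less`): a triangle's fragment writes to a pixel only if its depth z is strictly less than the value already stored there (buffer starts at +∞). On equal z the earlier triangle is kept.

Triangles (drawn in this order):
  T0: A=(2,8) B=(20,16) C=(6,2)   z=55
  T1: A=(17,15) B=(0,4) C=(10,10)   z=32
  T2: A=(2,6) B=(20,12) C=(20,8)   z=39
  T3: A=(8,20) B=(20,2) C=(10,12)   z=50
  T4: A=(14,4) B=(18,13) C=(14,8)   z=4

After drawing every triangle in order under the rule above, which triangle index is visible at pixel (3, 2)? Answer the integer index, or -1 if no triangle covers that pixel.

T0:
  2·area = 140  (B↔C swapped to make it positive)
  edge (2, 8)→(6, 2): d=(4,-6) top-left  bias=+0
  edge (6, 2)→(20, 16): d=(14,14) right/bottom  bias=-1
  edge (20, 16)→(2, 8): d=(-18,-8) top-left  bias=+0
    (2,0)@(5, 1): e=[-10,0,150] → ·  [on edge]
    (3,1)@(7, 3): e=[10,0,130] → ·  [on edge]
    (2,2)@(5, 5): e=[6,56,78] → █
    (3,2)@(7, 5): e=[18,28,94] → █
    (4,2)@(9, 5): e=[30,0,110] → ·  [on edge]
    (1,3)@(3, 7): e=[2,112,26] → █
    (4,3)@(9, 7): e=[38,28,74] → █
    (5,3)@(11, 7): e=[50,0,90] → ·  [on edge]
    (1,4)@(3, 9): e=[10,140,-10] → ·
    (2,4)@(5, 9): e=[22,112,6] → █
    (5,4)@(11, 9): e=[58,28,54] → █
    (6,4)@(13, 9): e=[70,0,70] → ·  [on edge]
    (7,5)@(15, 11): e=[90,0,50] → ·  [on edge]
    (8,6)@(17, 13): e=[110,0,30] → ·  [on edge]
    (9,7)@(19, 15): e=[130,0,10] → ·  [on edge]
  covered (14 px):
    · · · · · · · · · ·
    · · · · · · · · · ·
    · · █ █ · · · · · ·
    · █ █ █ █ · · · · ·
    · · █ █ █ █ · · · ·
    · · · · █ █ █ · · ·
    · · · · · · · █ · ·
    · · · · · · · · · ·
    · · · · · · · · · ·
    · · · · · · · · · ·
T1:
  2·area = 8
  edge (17, 15)→(0, 4): d=(-17,-11) top-left  bias=+0
  edge (0, 4)→(10, 10): d=(10,6) right/bottom  bias=-1
  edge (10, 10)→(17, 15): d=(7,5) right/bottom  bias=-1
    (1,2)@(3, 5): e=[16,-8,0] → ·  [on edge]
    (2,3)@(5, 7): e=[4,0,4] → ·  [on edge]
    (5,5)@(11, 11): e=[2,4,2] → █
    (6,5)@(13, 11): e=[24,-8,-8] → ·
    (5,6)@(11, 13): e=[-32,24,16] → ·
    (7,6)@(15, 13): e=[12,0,-4] → ·  [on edge]
    (8,7)@(17, 15): e=[0,8,0] → ·  [on edge]
  covered (1 px):
    · · · · · · · · · ·
    · · · · · · · · · ·
    · · · · · · · · · ·
    · · · · · · · · · ·
    · · · · · · · · · ·
    · · · · · █ · · · ·
    · · · · · · · · · ·
    · · · · · · · · · ·
    · · · · · · · · · ·
    · · · · · · · · · ·
T2:
  2·area = 72  (B↔C swapped to make it positive)
  edge (2, 6)→(20, 8): d=(18,2) right/bottom  bias=-1
  edge (20, 8)→(20, 12): d=(0,4) right/bottom  bias=-1
  edge (20, 12)→(2, 6): d=(-18,-6) top-left  bias=+0
    (2,3)@(5, 7): e=[12,60,0] → █  [on edge]
    (3,3)@(7, 7): e=[8,52,12] → █
    (4,3)@(9, 7): e=[4,44,24] → █
    (5,3)@(11, 7): e=[0,36,36] → ·  [on edge]
    (2,4)@(5, 9): e=[48,60,-36] → ·
    (3,4)@(7, 9): e=[44,52,-24] → ·
    (4,4)@(9, 9): e=[40,44,-12] → ·
    (5,4)@(11, 9): e=[36,36,0] → █  [on edge]
    (6,4)@(13, 9): e=[32,28,12] → █
    (7,4)@(15, 9): e=[28,20,24] → █
    (8,4)@(17, 9): e=[24,12,36] → █
    (9,4)@(19, 9): e=[20,4,48] → █
    (8,5)@(17, 11): e=[60,12,0] → █  [on edge]
  covered (10 px):
    · · · · · · · · · ·
    · · · · · · · · · ·
    · · · · · · · · · ·
    · · █ █ █ · · · · ·
    · · · · · █ █ █ █ █
    · · · · · · · · █ █
    · · · · · · · · · ·
    · · · · · · · · · ·
    · · · · · · · · · ·
    · · · · · · · · · ·
T3:
  2·area = 60  (B↔C swapped to make it positive)
  edge (8, 20)→(10, 12): d=(2,-8) top-left  bias=+0
  edge (10, 12)→(20, 2): d=(10,-10) top-left  bias=+0
  edge (20, 2)→(8, 20): d=(-12,18) right/bottom  bias=-1
    (9,1)@(19, 3): e=[54,0,6] → █  [on edge]
    (8,2)@(17, 5): e=[42,0,18] → █  [on edge]
    (9,2)@(19, 5): e=[58,20,-18] → ·
    (7,3)@(15, 7): e=[30,0,30] → █  [on edge]
    (8,3)@(17, 7): e=[46,20,-6] → ·
    (6,4)@(13, 9): e=[18,0,42] → █  [on edge]
    (8,4)@(17, 9): e=[50,40,-30] → ·
    (5,5)@(11, 11): e=[6,0,54] → █  [on edge]
    (7,5)@(15, 11): e=[38,40,-18] → ·
    (4,6)@(9, 13): e=[-6,0,66] → ·  [on edge]
    (5,6)@(11, 13): e=[10,20,30] → █
    (6,6)@(13, 13): e=[26,40,-6] → ·
    (3,7)@(7, 15): e=[-18,0,78] → ·  [on edge]
    (2,8)@(5, 17): e=[-30,0,90] → ·  [on edge]
    (1,9)@(3, 19): e=[-42,0,102] → ·  [on edge]
  covered (10 px):
    · · · · · · · · · ·
    · · · · · · · · · █
    · · · · · · · · █ ·
    · · · · · · · █ · ·
    · · · · · · █ █ · ·
    · · · · · █ █ · · ·
    · · · · · █ · · · ·
    · · · · · █ · · · ·
    · · · · █ · · · · ·
    · · · · · · · · · ·
T4:
  2·area = 16
  edge (14, 4)→(18, 13): d=(4,9) right/bottom  bias=-1
  edge (18, 13)→(14, 8): d=(-4,-5) top-left  bias=+0
  edge (14, 8)→(14, 4): d=(0,-4) top-left  bias=+0
    (7,3)@(15, 7): e=[3,9,4] → █
    (8,3)@(17, 7): e=[-15,19,12] → ·
    (7,4)@(15, 9): e=[11,1,4] → █
    (8,4)@(17, 9): e=[-7,11,12] → ·
    (7,5)@(15, 11): e=[19,-7,4] → ·
    (8,5)@(17, 11): e=[1,3,12] → █
    (9,5)@(19, 11): e=[-17,13,20] → ·
    (8,6)@(17, 13): e=[9,-5,12] → ·
  covered (3 px):
    · · · · · · · · · ·
    · · · · · · · · · ·
    · · · · · · · · · ·
    · · · · · · · █ · ·
    · · · · · · · █ · ·
    · · · · · · · · █ ·
    · · · · · · · · · ·
    · · · · · · · · · ·
    · · · · · · · · · ·
    · · · · · · · · · ·

Z-buffer (winner per pixel, '.' = empty):
  . . . . . . . . . .
  . . . . . . . . . 3
  . . 0 0 . . . . 3 .
  . 0 2 2 2 . . 4 . .
  . . 0 0 0 2 2 4 2 2
  . . . . 0 1 3 . 4 2
  . . . . . 3 . 0 . .
  . . . . . 3 . . . .
  . . . . 3 . . . . .
  . . . . . . . . . .

Final: 0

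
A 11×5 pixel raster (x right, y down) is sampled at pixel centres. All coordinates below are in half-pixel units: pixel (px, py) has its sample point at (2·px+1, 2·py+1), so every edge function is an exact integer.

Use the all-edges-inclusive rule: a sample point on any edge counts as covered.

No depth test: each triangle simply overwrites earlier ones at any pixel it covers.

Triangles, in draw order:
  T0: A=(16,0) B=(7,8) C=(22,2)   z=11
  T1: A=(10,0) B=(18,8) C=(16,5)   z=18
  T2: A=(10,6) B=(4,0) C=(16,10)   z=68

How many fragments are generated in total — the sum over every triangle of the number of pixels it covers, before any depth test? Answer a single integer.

T0:
  2·area = 66  (B↔C swapped to make it positive)
  edge (16, 0)→(22, 2): d=(6,2) inclusive
  edge (22, 2)→(7, 8): d=(-15,6) inclusive
  edge (7, 8)→(16, 0): d=(9,-8) inclusive
    (7,0)@(15, 1): e=[8,57,1] → X
    (8,0)@(17, 1): e=[4,45,17] → X
    (9,0)@(19, 1): e=[0,33,33] → X  [on edge]
    (10,0)@(21, 1): e=[-4,21,49] → .
    (6,1)@(13, 3): e=[24,39,3] → X
    (10,1)@(21, 3): e=[8,-9,67] → .
    (5,2)@(11, 5): e=[40,21,5] → X
    (7,2)@(15, 5): e=[32,-3,37] → .
    (8,2)@(17, 5): e=[28,-15,53] → .
    (9,2)@(19, 5): e=[24,-27,69] → .
    (4,3)@(9, 7): e=[56,3,7] → X
    (5,3)@(11, 7): e=[52,-9,23] → .
  covered (10 px):
    . . . . . . . X X X .
    . . . . . . X X X X .
    . . . . . X X . . . .
    . . . . X . . . . . .
    . . . . . . . . . . .
T1:
  2·area = 8  (B↔C swapped to make it positive)
  edge (10, 0)→(16, 5): d=(6,5) inclusive
  edge (16, 5)→(18, 8): d=(2,3) inclusive
  edge (18, 8)→(10, 0): d=(-8,-8) inclusive
    (5,0)@(11, 1): e=[1,7,0] → X  [on edge]
    (6,0)@(13, 1): e=[-9,1,16] → .
    (5,1)@(11, 3): e=[13,11,-16] → .
    (6,1)@(13, 3): e=[3,5,0] → X  [on edge]
    (7,1)@(15, 3): e=[-7,-1,16] → .
    (6,2)@(13, 5): e=[15,9,-16] → .
    (7,2)@(15, 5): e=[5,3,0] → X  [on edge]
    (8,2)@(17, 5): e=[-5,-3,16] → .
    (7,3)@(15, 7): e=[17,7,-16] → .
    (8,3)@(17, 7): e=[7,1,0] → X  [on edge]
    (9,3)@(19, 7): e=[-3,-5,16] → .
    (8,4)@(17, 9): e=[19,5,-16] → .
    (9,4)@(19, 9): e=[9,-1,0] → .  [on edge]
  covered (4 px):
    . . . . . X . . . . .
    . . . . . . X . . . .
    . . . . . . . X . . .
    . . . . . . . . X . .
    . . . . . . . . . . .
T2:
  2·area = 12
  edge (10, 6)→(4, 0): d=(-6,-6) inclusive
  edge (4, 0)→(16, 10): d=(12,10) inclusive
  edge (16, 10)→(10, 6): d=(-6,-4) inclusive
    (2,0)@(5, 1): e=[0,2,10] → X  [on edge]
    (3,0)@(7, 1): e=[12,-18,18] → .
    (2,1)@(5, 3): e=[-12,26,-2] → .
    (3,1)@(7, 3): e=[0,6,6] → X  [on edge]
    (4,1)@(9, 3): e=[12,-14,14] → .
    (3,2)@(7, 5): e=[-12,30,-6] → .
    (4,2)@(9, 5): e=[0,10,2] → X  [on edge]
    (5,2)@(11, 5): e=[12,-10,10] → .
    (4,3)@(9, 7): e=[-12,34,-10] → .
    (5,3)@(11, 7): e=[0,14,-2] → .  [on edge]
    (6,4)@(13, 9): e=[0,18,-6] → .  [on edge]
  covered (3 px):
    . . X . . . . . . . .
    . . . X . . . . . . .
    . . . . X . . . . . .
    . . . . . . . . . . .
    . . . . . . . . . . .

Final: 17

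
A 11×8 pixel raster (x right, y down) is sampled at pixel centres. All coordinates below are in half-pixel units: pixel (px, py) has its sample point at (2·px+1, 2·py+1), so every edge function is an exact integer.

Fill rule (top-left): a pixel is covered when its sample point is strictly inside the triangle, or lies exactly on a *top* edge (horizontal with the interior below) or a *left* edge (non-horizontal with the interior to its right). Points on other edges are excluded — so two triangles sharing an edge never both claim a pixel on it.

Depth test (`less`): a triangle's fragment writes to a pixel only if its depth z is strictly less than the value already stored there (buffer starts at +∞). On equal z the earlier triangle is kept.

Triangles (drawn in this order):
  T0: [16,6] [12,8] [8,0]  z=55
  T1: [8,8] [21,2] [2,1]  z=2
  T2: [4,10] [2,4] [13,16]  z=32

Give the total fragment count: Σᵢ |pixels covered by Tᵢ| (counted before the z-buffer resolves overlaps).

T0:
  2·area = 40
  edge (16, 6)→(12, 8): d=(-4,2) right/bottom  bias=-1
  edge (12, 8)→(8, 0): d=(-4,-8) top-left  bias=+0
  edge (8, 0)→(16, 6): d=(8,6) right/bottom  bias=-1
    (4,0)@(9, 1): e=[34,4,2] → █
    (5,0)@(11, 1): e=[30,20,-10] → ·
    (4,1)@(9, 3): e=[26,-4,18] → ·
    (5,1)@(11, 3): e=[22,12,6] → █
    (6,1)@(13, 3): e=[18,28,-6] → ·
    (5,2)@(11, 5): e=[14,4,22] → █
    (6,2)@(13, 5): e=[10,20,10] → █
    (7,2)@(15, 5): e=[6,36,-2] → ·
    (5,3)@(11, 7): e=[6,-4,38] → ·
    (6,3)@(13, 7): e=[2,12,26] → █
    (7,3)@(15, 7): e=[-2,28,14] → ·
    (6,4)@(13, 9): e=[-6,4,42] → ·
  covered (5 px):
    · · · · █ · · · · · ·
    · · · · · █ · · · · ·
    · · · · · █ █ · · · ·
    · · · · · · █ · · · ·
    · · · · · · · · · · ·
    · · · · · · · · · · ·
    · · · · · · · · · · ·
    · · · · · · · · · · ·
T1:
  2·area = 127  (B↔C swapped to make it positive)
  edge (8, 8)→(2, 1): d=(-6,-7) top-left  bias=+0
  edge (2, 1)→(21, 2): d=(19,1) right/bottom  bias=-1
  edge (21, 2)→(8, 8): d=(-13,6) right/bottom  bias=-1
    (2,1)@(5, 3): e=[9,35,83] → █
    (3,1)@(7, 3): e=[23,33,71] → █
    (4,1)@(9, 3): e=[37,31,59] → █
    (5,1)@(11, 3): e=[51,29,47] → █
    (6,1)@(13, 3): e=[65,27,35] → █
    (7,1)@(15, 3): e=[79,25,23] → █
    (8,1)@(17, 3): e=[93,23,11] → █
    (9,1)@(19, 3): e=[107,21,-1] → ·
    (2,2)@(5, 5): e=[-3,73,57] → ·
    (3,2)@(7, 5): e=[11,71,45] → █
    (7,2)@(15, 5): e=[67,63,-3] → ·
    (8,2)@(17, 5): e=[81,61,-15] → ·
  covered (12 px):
    · · · · · · · · · · ·
    · · █ █ █ █ █ █ █ · ·
    · · · █ █ █ █ · · · ·
    · · · · █ · · · · · ·
    · · · · · · · · · · ·
    · · · · · · · · · · ·
    · · · · · · · · · · ·
    · · · · · · · · · · ·
T2:
  2·area = 42
  edge (4, 10)→(2, 4): d=(-2,-6) top-left  bias=+0
  edge (2, 4)→(13, 16): d=(11,12) right/bottom  bias=-1
  edge (13, 16)→(4, 10): d=(-9,-6) top-left  bias=+0
    (0,0)@(1, 1): e=[0,-21,63] → ·  [on edge]
    (1,3)@(3, 7): e=[0,21,21] → █  [on edge]
    (2,3)@(5, 7): e=[12,-3,33] → ·
    (1,4)@(3, 9): e=[-4,43,3] → ·
    (2,4)@(5, 9): e=[8,19,15] → █
    (3,4)@(7, 9): e=[20,-5,27] → ·
    (2,5)@(5, 11): e=[4,41,-3] → ·
    (3,5)@(7, 11): e=[16,17,9] → █
    (4,5)@(9, 11): e=[28,-7,21] → ·
    (2,6)@(5, 13): e=[0,63,-21] → ·  [on edge]
    (3,6)@(7, 13): e=[12,39,-9] → ·
    (4,6)@(9, 13): e=[24,15,3] → █
  covered (4 px):
    · · · · · · · · · · ·
    · · · · · · · · · · ·
    · · · · · · · · · · ·
    · █ · · · · · · · · ·
    · · █ · · · · · · · ·
    · · · █ · · · · · · ·
    · · · · █ · · · · · ·
    · · · · · · · · · · ·

Result: 21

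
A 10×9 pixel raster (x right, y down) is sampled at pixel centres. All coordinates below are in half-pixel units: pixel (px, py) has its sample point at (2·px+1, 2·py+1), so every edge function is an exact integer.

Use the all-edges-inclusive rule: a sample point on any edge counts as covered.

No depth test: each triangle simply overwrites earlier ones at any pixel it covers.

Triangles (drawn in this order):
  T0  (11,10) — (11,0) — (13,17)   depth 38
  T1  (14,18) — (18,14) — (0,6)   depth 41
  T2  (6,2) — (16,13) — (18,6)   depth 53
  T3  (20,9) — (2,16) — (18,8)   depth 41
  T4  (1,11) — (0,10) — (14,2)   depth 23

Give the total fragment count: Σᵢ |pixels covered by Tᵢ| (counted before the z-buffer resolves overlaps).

T0:
  2·area = 20
  edge (11, 10)→(11, 0): d=(0,-10) inclusive
  edge (11, 0)→(13, 17): d=(2,17) inclusive
  edge (13, 17)→(11, 10): d=(-2,-7) inclusive
    (5,0)@(11, 1): e=[0,2,18] → X  [on edge]
    (6,0)@(13, 1): e=[20,-32,32] → .
    (4,1)@(9, 3): e=[-20,40,0] → .  [on edge]
    (5,1)@(11, 3): e=[0,6,14] → X  [on edge]
    (6,1)@(13, 3): e=[20,-28,28] → .
    (5,2)@(11, 5): e=[0,10,10] → X  [on edge]
    (6,2)@(13, 5): e=[20,-24,24] → .
    (5,3)@(11, 7): e=[0,14,6] → X  [on edge]
    (6,3)@(13, 7): e=[20,-20,20] → .
    (5,4)@(11, 9): e=[0,18,2] → X  [on edge]
    (6,4)@(13, 9): e=[20,-16,16] → .
    (5,5)@(11, 11): e=[0,22,-2] → .  [on edge]
    (5,6)@(11, 13): e=[0,26,-6] → .  [on edge]
    (5,7)@(11, 15): e=[0,30,-10] → .  [on edge]
    (5,8)@(11, 17): e=[0,34,-14] → .  [on edge]
    (6,8)@(13, 17): e=[20,0,0] → X  [on edge]
  covered (6 px):
    . . . . . X . . . .
    . . . . . X . . . .
    . . . . . X . . . .
    . . . . . X . . . .
    . . . . . X . . . .
    . . . . . . . . . .
    . . . . . . . . . .
    . . . . . . . . . .
    . . . . . . X . . .
T1:
  2·area = 104  (B↔C swapped to make it positive)
  edge (14, 18)→(0, 6): d=(-14,-12) inclusive
  edge (0, 6)→(18, 14): d=(18,8) inclusive
  edge (18, 14)→(14, 18): d=(-4,4) inclusive
    (2,4)@(5, 9): e=[18,14,72] → X
    (3,4)@(7, 9): e=[42,-2,64] → .
    (2,5)@(5, 11): e=[-10,50,64] → .
    (3,5)@(7, 11): e=[14,34,56] → X
    (4,5)@(9, 11): e=[38,18,48] → X
    (5,5)@(11, 11): e=[62,2,40] → X
    (6,5)@(13, 11): e=[86,-14,32] → .
    (3,6)@(7, 13): e=[-14,70,48] → .
    (4,6)@(9, 13): e=[10,54,40] → X
    (6,6)@(13, 13): e=[58,22,24] → X
    (7,6)@(15, 13): e=[82,6,16] → X
    (8,6)@(17, 13): e=[106,-10,8] → .
    (9,6)@(19, 13): e=[130,-26,0] → .  [on edge]
    (8,7)@(17, 15): e=[78,26,0] → X  [on edge]
    (7,8)@(15, 17): e=[26,78,0] → X  [on edge]
  covered (14 px):
    . . . . . . . . . .
    . . . . . . . . . .
    . . . . . . . . . .
    . . . . . . . . . .
    . . X . . . . . . .
    . . . X X X . . . .
    . . . . X X X X . .
    . . . . . X X X X .
    . . . . . . X X . .
T2:
  2·area = 92  (B↔C swapped to make it positive)
  edge (6, 2)→(18, 6): d=(12,4) inclusive
  edge (18, 6)→(16, 13): d=(-2,7) inclusive
  edge (16, 13)→(6, 2): d=(-10,-11) inclusive
    (1,0)@(3, 1): e=[0,115,-23] → .  [on edge]
    (3,1)@(7, 3): e=[8,83,1] → X
    (4,1)@(9, 3): e=[0,69,23] → X  [on edge]
    (5,1)@(11, 3): e=[-8,55,45] → .
    (3,2)@(7, 5): e=[32,79,-19] → .
    (4,2)@(9, 5): e=[24,65,3] → X
    (5,2)@(11, 5): e=[16,51,25] → X
    (6,2)@(13, 5): e=[8,37,47] → X
    (7,2)@(15, 5): e=[0,23,69] → X  [on edge]
    (8,2)@(17, 5): e=[-8,9,91] → .
    (4,3)@(9, 7): e=[48,61,-17] → .
    (5,3)@(11, 7): e=[40,47,5] → X
  covered (14 px):
    . . . . . . . . . .
    . . . X X . . . . .
    . . . . X X X X . .
    . . . . . X X X X .
    . . . . . . X X X .
    . . . . . . . X . .
    . . . . . . . . . .
    . . . . . . . . . .
    . . . . . . . . . .
T3:
  2·area = 32
  edge (20, 9)→(2, 16): d=(-18,7) inclusive
  edge (2, 16)→(18, 8): d=(16,-8) inclusive
  edge (18, 8)→(20, 9): d=(2,1) inclusive
    (8,4)@(17, 9): e=[21,8,3] → X
    (9,4)@(19, 9): e=[7,24,1] → X
    (6,5)@(13, 11): e=[13,8,11] → X
    (7,5)@(15, 11): e=[-1,24,9] → .
    (8,5)@(17, 11): e=[-15,40,7] → .
    (9,5)@(19, 11): e=[-29,56,5] → .
    (4,6)@(9, 13): e=[5,8,19] → X
    (5,6)@(11, 13): e=[-9,24,17] → .
    (6,6)@(13, 13): e=[-23,40,15] → .
    (4,7)@(9, 15): e=[-31,40,23] → .
  covered (4 px):
    . . . . . . . . . .
    . . . . . . . . . .
    . . . . . . . . . .
    . . . . . . . . . .
    . . . . . . . . X X
    . . . . . . X . . .
    . . . . X . . . . .
    . . . . . . . . . .
    . . . . . . . . . .
T4:
  2·area = 22
  edge (1, 11)→(0, 10): d=(-1,-1) inclusive
  edge (0, 10)→(14, 2): d=(14,-8) inclusive
  edge (14, 2)→(1, 11): d=(-13,9) inclusive
    (4,2)@(9, 5): e=[14,2,6] → X
    (5,2)@(11, 5): e=[16,18,-12] → .
    (4,3)@(9, 7): e=[12,30,-20] → .
    (1,4)@(3, 9): e=[4,10,8] → X
    (2,4)@(5, 9): e=[6,26,-10] → .
    (0,5)@(1, 11): e=[0,22,0] → X  [on edge]
    (1,5)@(3, 11): e=[2,38,-18] → .
    (0,6)@(1, 13): e=[-2,50,-26] → .
    (1,6)@(3, 13): e=[0,66,-44] → .  [on edge]
    (2,7)@(5, 15): e=[0,110,-88] → .  [on edge]
    (3,8)@(7, 17): e=[0,154,-132] → .  [on edge]
  covered (3 px):
    . . . . . . . . . .
    . . . . . . . . . .
    . . . . X . . . . .
    . . . . . . . . . .
    . X . . . . . . . .
    X . . . . . . . . .
    . . . . . . . . . .
    . . . . . . . . . .
    . . . . . . . . . .

Final: 41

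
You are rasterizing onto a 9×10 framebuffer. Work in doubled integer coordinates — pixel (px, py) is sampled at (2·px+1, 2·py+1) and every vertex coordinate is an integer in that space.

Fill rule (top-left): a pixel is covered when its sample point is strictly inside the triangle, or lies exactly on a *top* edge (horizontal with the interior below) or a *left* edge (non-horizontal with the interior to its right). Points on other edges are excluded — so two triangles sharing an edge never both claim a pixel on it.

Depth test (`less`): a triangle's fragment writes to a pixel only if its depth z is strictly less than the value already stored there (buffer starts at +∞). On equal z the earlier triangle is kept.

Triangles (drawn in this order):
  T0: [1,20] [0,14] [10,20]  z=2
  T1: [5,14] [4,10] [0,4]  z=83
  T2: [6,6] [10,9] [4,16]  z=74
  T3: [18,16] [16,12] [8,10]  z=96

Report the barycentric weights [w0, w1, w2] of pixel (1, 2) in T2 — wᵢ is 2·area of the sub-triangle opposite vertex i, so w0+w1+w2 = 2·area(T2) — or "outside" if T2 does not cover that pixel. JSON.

T0:
  2·area = 54
  edge (1, 20)→(0, 14): d=(-1,-6) top-left  bias=+0
  edge (0, 14)→(10, 20): d=(10,6) right/bottom  bias=-1
  edge (10, 20)→(1, 20): d=(-9,0) right/bottom  bias=-1
    (0,7)@(1, 15): e=[5,4,45] → X
    (1,7)@(3, 15): e=[17,-8,45] → .
    (0,8)@(1, 17): e=[3,24,27] → X
    (1,8)@(3, 17): e=[15,12,27] → X
    (2,8)@(5, 17): e=[27,0,27] → .  [on edge]
    (0,9)@(1, 19): e=[1,44,9] → X
    (2,9)@(5, 19): e=[25,20,9] → X
    (3,9)@(7, 19): e=[37,8,9] → X
    (4,9)@(9, 19): e=[49,-4,9] → .
  covered (7 px):
    . . . . . . . . .
    . . . . . . . . .
    . . . . . . . . .
    . . . . . . . . .
    . . . . . . . . .
    . . . . . . . . .
    . . . . . . . . .
    X . . . . . . . .
    X X . . . . . . .
    X X X X . . . . .
T1:
  2·area = 10  (B↔C swapped to make it positive)
  edge (5, 14)→(0, 4): d=(-5,-10) top-left  bias=+0
  edge (0, 4)→(4, 10): d=(4,6) right/bottom  bias=-1
  edge (4, 10)→(5, 14): d=(1,4) right/bottom  bias=-1
    (1,4)@(3, 9): e=[5,2,3] → X
    (2,4)@(5, 9): e=[25,-10,-5] → .
    (1,5)@(3, 11): e=[-5,10,5] → .
  covered (1 px):
    . . . . . . . . .
    . . . . . . . . .
    . . . . . . . . .
    . . . . . . . . .
    . X . . . . . . .
    . . . . . . . . .
    . . . . . . . . .
    . . . . . . . . .
    . . . . . . . . .
    . . . . . . . . .
T2:
  2·area = 46
  edge (6, 6)→(10, 9): d=(4,3) right/bottom  bias=-1
  edge (10, 9)→(4, 16): d=(-6,7) right/bottom  bias=-1
  edge (4, 16)→(6, 6): d=(2,-10) top-left  bias=+0
    (3,0)@(7, 1): e=[-23,69,0] → .  [on edge]
    (3,3)@(7, 7): e=[1,33,12] → X
    (4,3)@(9, 7): e=[-5,19,32] → .
    (3,4)@(7, 9): e=[9,21,16] → X
    (4,4)@(9, 9): e=[3,7,36] → X
    (5,4)@(11, 9): e=[-3,-7,56] → .
    (2,5)@(5, 11): e=[23,23,0] → X  [on edge]
    (4,5)@(9, 11): e=[11,-5,40] → .
    (2,6)@(5, 13): e=[31,11,4] → X
    (3,6)@(7, 13): e=[25,-3,24] → .
    (2,7)@(5, 15): e=[39,-1,8] → .
  covered (6 px):
    . . . . . . . . .
    . . . . . . . . .
    . . . . . . . . .
    . . . X . . . . .
    . . . X X . . . .
    . . X X . . . . .
    . . X . . . . . .
    . . . . . . . . .
    . . . . . . . . .
    . . . . . . . . .
T3:
  2·area = 28  (B↔C swapped to make it positive)
  edge (18, 16)→(8, 10): d=(-10,-6) top-left  bias=+0
  edge (8, 10)→(16, 12): d=(8,2) right/bottom  bias=-1
  edge (16, 12)→(18, 16): d=(2,4) right/bottom  bias=-1
    (1,3)@(3, 7): e=[0,-14,42] → .  [on edge]
    (5,5)@(11, 11): e=[8,2,18] → X
    (6,5)@(13, 11): e=[20,-2,10] → .
    (5,6)@(11, 13): e=[-12,18,22] → .
    (6,6)@(13, 13): e=[0,14,14] → X  [on edge]
    (7,6)@(15, 13): e=[12,10,6] → X
    (8,6)@(17, 13): e=[24,6,-2] → .
    (6,7)@(13, 15): e=[-20,30,18] → .
    (7,7)@(15, 15): e=[-8,26,10] → .
    (8,7)@(17, 15): e=[4,22,2] → X
    (8,8)@(17, 17): e=[-16,38,6] → .
  covered (4 px):
    . . . . . . . . .
    . . . . . . . . .
    . . . . . . . . .
    . . . . . . . . .
    . . . . . . . . .
    . . . . . X . . .
    . . . . . . X X .
    . . . . . . . . X
    . . . . . . . . .
    . . . . . . . . .

Final: "outside"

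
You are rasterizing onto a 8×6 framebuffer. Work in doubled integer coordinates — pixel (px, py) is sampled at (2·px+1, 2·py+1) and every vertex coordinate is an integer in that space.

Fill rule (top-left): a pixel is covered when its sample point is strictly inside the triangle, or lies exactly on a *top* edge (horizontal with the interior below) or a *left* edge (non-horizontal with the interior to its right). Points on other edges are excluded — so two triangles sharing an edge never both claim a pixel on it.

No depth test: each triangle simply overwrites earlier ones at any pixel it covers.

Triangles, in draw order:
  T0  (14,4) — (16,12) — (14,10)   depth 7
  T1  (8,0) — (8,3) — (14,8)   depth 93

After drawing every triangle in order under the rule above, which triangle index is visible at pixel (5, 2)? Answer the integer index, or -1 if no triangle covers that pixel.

T0:
  2·area = 12
  edge (14, 4)→(16, 12): d=(2,8) right/bottom  bias=-1
  edge (16, 12)→(14, 10): d=(-2,-2) top-left  bias=+0
  edge (14, 10)→(14, 4): d=(0,-6) top-left  bias=+0
    (2,0)@(5, 1): e=[66,0,-54] → ·  [on edge]
    (3,1)@(7, 3): e=[54,0,-42] → ·  [on edge]
    (4,2)@(9, 5): e=[42,0,-30] → ·  [on edge]
    (5,3)@(11, 7): e=[30,0,-18] → ·  [on edge]
    (6,4)@(13, 9): e=[18,0,-6] → ·  [on edge]
    (7,4)@(15, 9): e=[2,4,6] → █
    (7,5)@(15, 11): e=[6,0,6] → █  [on edge]
  covered (2 px):
    · · · · · · · ·
    · · · · · · · ·
    · · · · · · · ·
    · · · · · · · ·
    · · · · · · · █
    · · · · · · · █
T1:
  2·area = 18  (B↔C swapped to make it positive)
  edge (8, 0)→(14, 8): d=(6,8) right/bottom  bias=-1
  edge (14, 8)→(8, 3): d=(-6,-5) top-left  bias=+0
  edge (8, 3)→(8, 0): d=(0,-3) top-left  bias=+0
    (4,1)@(9, 3): e=[10,5,3] → █
    (5,1)@(11, 3): e=[-6,15,9] → ·
    (4,2)@(9, 5): e=[22,-7,3] → ·
    (5,2)@(11, 5): e=[6,3,9] → █
    (6,2)@(13, 5): e=[-10,13,15] → ·
    (5,3)@(11, 7): e=[18,-9,9] → ·
    (6,3)@(13, 7): e=[2,1,15] → █
    (7,3)@(15, 7): e=[-14,11,21] → ·
    (6,4)@(13, 9): e=[14,-11,15] → ·
  covered (3 px):
    · · · · · · · ·
    · · · · █ · · ·
    · · · · · █ · ·
    · · · · · · █ ·
    · · · · · · · ·
    · · · · · · · ·

Z-buffer (winner per pixel, '.' = empty):
  . . . . . . . .
  . . . . 1 . . .
  . . . . . 1 . .
  . . . . . . 1 .
  . . . . . . . 0
  . . . . . . . 0

Final: 1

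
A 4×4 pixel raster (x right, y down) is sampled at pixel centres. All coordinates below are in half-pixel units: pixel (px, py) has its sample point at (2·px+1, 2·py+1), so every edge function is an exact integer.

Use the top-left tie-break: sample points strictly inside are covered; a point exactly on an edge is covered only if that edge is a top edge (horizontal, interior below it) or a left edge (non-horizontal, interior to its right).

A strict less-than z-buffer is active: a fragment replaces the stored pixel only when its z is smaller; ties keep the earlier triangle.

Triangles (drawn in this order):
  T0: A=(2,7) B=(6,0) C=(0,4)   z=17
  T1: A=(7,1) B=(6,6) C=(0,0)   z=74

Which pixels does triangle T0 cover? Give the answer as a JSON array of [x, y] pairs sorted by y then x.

T0:
  2·area = 26  (B↔C swapped to make it positive)
  edge (2, 7)→(0, 4): d=(-2,-3) top-left  bias=+0
  edge (0, 4)→(6, 0): d=(6,-4) top-left  bias=+0
  edge (6, 0)→(2, 7): d=(-4,7) right/bottom  bias=-1
    (2,0)@(5, 1): e=[21,2,3] → █
    (3,0)@(7, 1): e=[27,10,-11] → ·
    (1,1)@(3, 3): e=[11,6,9] → █
    (2,1)@(5, 3): e=[17,14,-5] → ·
    (0,2)@(1, 5): e=[1,10,15] → █
    (2,2)@(5, 5): e=[13,26,-13] → ·
    (0,3)@(1, 7): e=[-3,22,7] → ·
    (1,3)@(3, 7): e=[3,30,-7] → ·
  covered (4 px):
    · · █ ·
    · █ · ·
    █ █ · ·
    · · · ·
T1:
  2·area = 36
  edge (7, 1)→(6, 6): d=(-1,5) right/bottom  bias=-1
  edge (6, 6)→(0, 0): d=(-6,-6) top-left  bias=+0
  edge (0, 0)→(7, 1): d=(7,1) right/bottom  bias=-1
    (0,0)@(1, 1): e=[30,0,6] → █  [on edge]
    (1,0)@(3, 1): e=[20,12,4] → █
    (2,0)@(5, 1): e=[10,24,2] → █
    (3,0)@(7, 1): e=[0,36,0] → ·  [on edge]
    (0,1)@(1, 3): e=[28,-12,20] → ·
    (1,1)@(3, 3): e=[18,0,18] → █  [on edge]
    (3,1)@(7, 3): e=[-2,24,14] → ·
    (1,2)@(3, 5): e=[16,-12,32] → ·
    (2,2)@(5, 5): e=[6,0,30] → █  [on edge]
    (3,2)@(7, 5): e=[-4,12,28] → ·
    (2,3)@(5, 7): e=[4,-12,44] → ·
    (3,3)@(7, 7): e=[-6,0,42] → ·  [on edge]
  covered (6 px):
    █ █ █ ·
    · █ █ ·
    · · █ ·
    · · · ·

Final: [[2,0],[1,1],[0,2],[1,2]]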